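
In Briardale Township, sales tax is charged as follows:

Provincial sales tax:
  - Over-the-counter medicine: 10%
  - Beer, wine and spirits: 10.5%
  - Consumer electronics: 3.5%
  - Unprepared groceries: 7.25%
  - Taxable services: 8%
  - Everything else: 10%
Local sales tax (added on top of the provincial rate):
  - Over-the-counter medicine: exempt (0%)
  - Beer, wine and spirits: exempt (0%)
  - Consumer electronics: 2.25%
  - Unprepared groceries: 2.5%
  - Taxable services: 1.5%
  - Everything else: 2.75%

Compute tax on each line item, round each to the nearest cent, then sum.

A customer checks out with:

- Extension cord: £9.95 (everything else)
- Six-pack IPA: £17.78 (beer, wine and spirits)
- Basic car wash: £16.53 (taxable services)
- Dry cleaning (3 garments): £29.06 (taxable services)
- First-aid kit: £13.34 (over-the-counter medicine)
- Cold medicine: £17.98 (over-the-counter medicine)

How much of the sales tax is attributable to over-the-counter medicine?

£3.13

First-aid kit £13.34: over-the-counter medicine → 10% + 0% local = 10% → £1.33
Cold medicine £17.98: over-the-counter medicine → 10% + 0% local = 10% → £1.80
Tax on over-the-counter medicine = £1.33 + £1.80 = £3.13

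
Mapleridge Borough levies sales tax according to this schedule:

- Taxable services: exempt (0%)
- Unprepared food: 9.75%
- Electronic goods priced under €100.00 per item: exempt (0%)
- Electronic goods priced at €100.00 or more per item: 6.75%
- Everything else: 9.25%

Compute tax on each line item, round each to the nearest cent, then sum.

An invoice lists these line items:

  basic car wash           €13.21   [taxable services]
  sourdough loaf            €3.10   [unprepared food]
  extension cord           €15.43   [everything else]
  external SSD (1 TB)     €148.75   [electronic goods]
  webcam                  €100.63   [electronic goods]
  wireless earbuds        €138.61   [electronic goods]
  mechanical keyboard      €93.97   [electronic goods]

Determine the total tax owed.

Basic car wash €13.21: taxable services → 0% → €0.00
Sourdough loaf €3.10: unprepared food → 9.75% → €0.30
Extension cord €15.43: everything else → 9.25% → €1.43
External SSD (1 TB) €148.75: electronic goods, €100.00 or more → 6.75% → €10.04
Webcam €100.63: electronic goods, €100.00 or more → 6.75% → €6.79
Wireless earbuds €138.61: electronic goods, €100.00 or more → 6.75% → €9.36
Mechanical keyboard €93.97: electronic goods, under €100.00 → 0% → €0.00
Total tax = €0.30 + €1.43 + €10.04 + €6.79 + €9.36 = €27.92

€27.92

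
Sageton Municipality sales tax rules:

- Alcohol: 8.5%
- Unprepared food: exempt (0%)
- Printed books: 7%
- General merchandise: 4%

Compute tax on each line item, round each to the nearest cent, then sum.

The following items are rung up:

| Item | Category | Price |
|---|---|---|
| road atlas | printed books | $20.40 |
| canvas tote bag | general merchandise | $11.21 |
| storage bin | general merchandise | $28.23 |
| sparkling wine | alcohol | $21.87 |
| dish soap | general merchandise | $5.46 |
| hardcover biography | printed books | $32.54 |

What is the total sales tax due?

Road atlas $20.40: printed books → 7% → $1.43
Canvas tote bag $11.21: general merchandise → 4% → $0.45
Storage bin $28.23: general merchandise → 4% → $1.13
Sparkling wine $21.87: alcohol → 8.5% → $1.86
Dish soap $5.46: general merchandise → 4% → $0.22
Hardcover biography $32.54: printed books → 7% → $2.28
Total tax = $1.43 + $0.45 + $1.13 + $1.86 + $0.22 + $2.28 = $7.37

$7.37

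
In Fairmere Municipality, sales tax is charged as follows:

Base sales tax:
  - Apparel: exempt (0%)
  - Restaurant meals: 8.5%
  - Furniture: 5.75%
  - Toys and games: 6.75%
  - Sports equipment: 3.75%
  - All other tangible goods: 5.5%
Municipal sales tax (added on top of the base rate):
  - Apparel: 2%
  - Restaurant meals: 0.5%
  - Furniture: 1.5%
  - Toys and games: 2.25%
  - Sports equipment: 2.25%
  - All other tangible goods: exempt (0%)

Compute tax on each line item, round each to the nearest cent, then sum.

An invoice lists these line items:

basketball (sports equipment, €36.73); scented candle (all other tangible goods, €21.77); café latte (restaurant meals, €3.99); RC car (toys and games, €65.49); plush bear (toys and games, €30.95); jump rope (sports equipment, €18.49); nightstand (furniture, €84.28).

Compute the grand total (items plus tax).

€281.36

Basketball €36.73: sports equipment → 3.75% + 2.25% municipal = 6% → €2.20
Scented candle €21.77: all other tangible goods → 5.5% + 0% municipal = 5.5% → €1.20
Café latte €3.99: restaurant meals → 8.5% + 0.5% municipal = 9% → €0.36
RC car €65.49: toys and games → 6.75% + 2.25% municipal = 9% → €5.89
Plush bear €30.95: toys and games → 6.75% + 2.25% municipal = 9% → €2.79
Jump rope €18.49: sports equipment → 3.75% + 2.25% municipal = 6% → €1.11
Nightstand €84.28: furniture → 5.75% + 1.5% municipal = 7.25% → €6.11
Subtotal = €261.70; tax = €19.66; total due = €281.36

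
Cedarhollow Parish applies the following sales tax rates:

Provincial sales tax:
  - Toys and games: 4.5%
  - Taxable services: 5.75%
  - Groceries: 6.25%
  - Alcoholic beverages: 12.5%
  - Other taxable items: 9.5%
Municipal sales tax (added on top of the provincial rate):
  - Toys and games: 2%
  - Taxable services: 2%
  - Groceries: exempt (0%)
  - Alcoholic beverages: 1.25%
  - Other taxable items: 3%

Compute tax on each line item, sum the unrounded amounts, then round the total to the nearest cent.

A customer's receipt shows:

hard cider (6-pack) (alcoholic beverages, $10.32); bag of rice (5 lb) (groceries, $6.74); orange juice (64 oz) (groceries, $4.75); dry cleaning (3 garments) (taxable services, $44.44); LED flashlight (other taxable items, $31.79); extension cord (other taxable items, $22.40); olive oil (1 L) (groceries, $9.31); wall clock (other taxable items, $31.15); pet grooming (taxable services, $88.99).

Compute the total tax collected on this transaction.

$23.73

Hard cider (6-pack) $10.32: alcoholic beverages → 12.5% + 1.25% municipal = 13.75% → $1.419
Bag of rice (5 lb) $6.74: groceries → 6.25% + 0% municipal = 6.25% → $0.42125
Orange juice (64 oz) $4.75: groceries → 6.25% + 0% municipal = 6.25% → $0.296875
Dry cleaning (3 garments) $44.44: taxable services → 5.75% + 2% municipal = 7.75% → $3.4441
LED flashlight $31.79: other taxable items → 9.5% + 3% municipal = 12.5% → $3.97375
Extension cord $22.40: other taxable items → 9.5% + 3% municipal = 12.5% → $2.80
Olive oil (1 L) $9.31: groceries → 6.25% + 0% municipal = 6.25% → $0.581875
Wall clock $31.15: other taxable items → 9.5% + 3% municipal = 12.5% → $3.89375
Pet grooming $88.99: taxable services → 5.75% + 2% municipal = 7.75% → $6.896725
Unrounded tax sum = $23.727325 → $23.73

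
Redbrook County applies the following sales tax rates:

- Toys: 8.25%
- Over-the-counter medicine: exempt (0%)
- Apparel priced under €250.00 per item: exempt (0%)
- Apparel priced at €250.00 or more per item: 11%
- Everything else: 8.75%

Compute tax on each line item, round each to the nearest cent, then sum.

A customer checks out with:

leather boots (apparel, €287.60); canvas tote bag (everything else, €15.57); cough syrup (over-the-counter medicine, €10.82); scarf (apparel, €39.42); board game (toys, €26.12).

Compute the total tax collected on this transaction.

€35.15

Leather boots €287.60: apparel, €250.00 or more → 11% → €31.64
Canvas tote bag €15.57: everything else → 8.75% → €1.36
Cough syrup €10.82: over-the-counter medicine → 0% → €0.00
Scarf €39.42: apparel, under €250.00 → 0% → €0.00
Board game €26.12: toys → 8.25% → €2.15
Total tax = €31.64 + €1.36 + €2.15 = €35.15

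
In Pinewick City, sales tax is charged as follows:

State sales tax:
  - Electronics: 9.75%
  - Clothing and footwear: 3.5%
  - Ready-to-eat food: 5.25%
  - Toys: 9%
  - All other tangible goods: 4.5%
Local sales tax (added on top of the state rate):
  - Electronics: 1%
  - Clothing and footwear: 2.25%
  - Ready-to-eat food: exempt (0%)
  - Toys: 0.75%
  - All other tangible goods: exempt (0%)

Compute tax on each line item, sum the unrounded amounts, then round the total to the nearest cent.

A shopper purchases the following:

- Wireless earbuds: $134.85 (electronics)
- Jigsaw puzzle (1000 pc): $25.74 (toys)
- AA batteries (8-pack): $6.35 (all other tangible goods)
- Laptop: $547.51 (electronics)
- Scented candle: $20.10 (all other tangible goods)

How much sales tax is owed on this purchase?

Wireless earbuds $134.85: electronics → 9.75% + 1% local = 10.75% → $14.496375
Jigsaw puzzle (1000 pc) $25.74: toys → 9% + 0.75% local = 9.75% → $2.50965
AA batteries (8-pack) $6.35: all other tangible goods → 4.5% + 0% local = 4.5% → $0.28575
Laptop $547.51: electronics → 9.75% + 1% local = 10.75% → $58.857325
Scented candle $20.10: all other tangible goods → 4.5% + 0% local = 4.5% → $0.9045
Unrounded tax sum = $77.0536 → $77.05

$77.05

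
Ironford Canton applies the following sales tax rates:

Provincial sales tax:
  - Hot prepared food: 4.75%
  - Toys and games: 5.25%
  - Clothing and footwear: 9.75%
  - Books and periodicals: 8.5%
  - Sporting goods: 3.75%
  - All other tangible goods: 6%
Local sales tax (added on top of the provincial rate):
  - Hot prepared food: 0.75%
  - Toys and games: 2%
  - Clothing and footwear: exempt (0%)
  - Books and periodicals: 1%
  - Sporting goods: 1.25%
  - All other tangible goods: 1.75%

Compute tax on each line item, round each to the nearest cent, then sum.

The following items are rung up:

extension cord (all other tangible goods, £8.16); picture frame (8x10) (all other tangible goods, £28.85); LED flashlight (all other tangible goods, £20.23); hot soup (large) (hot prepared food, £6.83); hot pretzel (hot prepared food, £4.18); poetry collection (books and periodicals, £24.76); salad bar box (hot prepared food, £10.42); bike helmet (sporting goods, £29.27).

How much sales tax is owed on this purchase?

£9.43

Extension cord £8.16: all other tangible goods → 6% + 1.75% local = 7.75% → £0.63
Picture frame (8x10) £28.85: all other tangible goods → 6% + 1.75% local = 7.75% → £2.24
LED flashlight £20.23: all other tangible goods → 6% + 1.75% local = 7.75% → £1.57
Hot soup (large) £6.83: hot prepared food → 4.75% + 0.75% local = 5.5% → £0.38
Hot pretzel £4.18: hot prepared food → 4.75% + 0.75% local = 5.5% → £0.23
Poetry collection £24.76: books and periodicals → 8.5% + 1% local = 9.5% → £2.35
Salad bar box £10.42: hot prepared food → 4.75% + 0.75% local = 5.5% → £0.57
Bike helmet £29.27: sporting goods → 3.75% + 1.25% local = 5% → £1.46
Total tax = £0.63 + £2.24 + £1.57 + £0.38 + £0.23 + £2.35 + £0.57 + £1.46 = £9.43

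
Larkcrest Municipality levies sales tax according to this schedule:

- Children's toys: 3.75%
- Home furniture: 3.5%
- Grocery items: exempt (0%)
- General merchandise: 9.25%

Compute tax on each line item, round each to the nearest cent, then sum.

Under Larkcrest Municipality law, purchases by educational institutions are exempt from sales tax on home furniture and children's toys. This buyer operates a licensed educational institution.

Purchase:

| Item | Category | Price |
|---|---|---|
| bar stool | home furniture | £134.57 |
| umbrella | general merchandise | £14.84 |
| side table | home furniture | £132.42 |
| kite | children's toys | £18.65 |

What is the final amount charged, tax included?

Bar stool £134.57: home furniture, buyer-exempt → 0% → £0.00
Umbrella £14.84: general merchandise → 9.25% → £1.37
Side table £132.42: home furniture, buyer-exempt → 0% → £0.00
Kite £18.65: children's toys, buyer-exempt → 0% → £0.00
Subtotal = £300.48; tax = £1.37; total due = £301.85

£301.85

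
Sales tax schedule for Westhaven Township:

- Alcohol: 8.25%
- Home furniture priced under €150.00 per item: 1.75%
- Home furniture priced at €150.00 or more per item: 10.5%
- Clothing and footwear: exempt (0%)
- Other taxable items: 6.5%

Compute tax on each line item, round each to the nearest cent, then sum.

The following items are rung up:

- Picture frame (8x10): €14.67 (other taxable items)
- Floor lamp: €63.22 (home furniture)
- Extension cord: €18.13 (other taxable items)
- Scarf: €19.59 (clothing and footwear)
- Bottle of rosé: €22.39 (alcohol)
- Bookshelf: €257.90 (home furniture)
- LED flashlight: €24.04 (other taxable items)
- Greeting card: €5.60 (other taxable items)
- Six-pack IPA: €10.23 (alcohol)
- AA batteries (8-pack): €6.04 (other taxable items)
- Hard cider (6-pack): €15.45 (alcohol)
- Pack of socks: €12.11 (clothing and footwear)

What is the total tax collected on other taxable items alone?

€4.44

Picture frame (8x10) €14.67: other taxable items → 6.5% → €0.95
Extension cord €18.13: other taxable items → 6.5% → €1.18
LED flashlight €24.04: other taxable items → 6.5% → €1.56
Greeting card €5.60: other taxable items → 6.5% → €0.36
AA batteries (8-pack) €6.04: other taxable items → 6.5% → €0.39
Tax on other taxable items = €0.95 + €1.18 + €1.56 + €0.36 + €0.39 = €4.44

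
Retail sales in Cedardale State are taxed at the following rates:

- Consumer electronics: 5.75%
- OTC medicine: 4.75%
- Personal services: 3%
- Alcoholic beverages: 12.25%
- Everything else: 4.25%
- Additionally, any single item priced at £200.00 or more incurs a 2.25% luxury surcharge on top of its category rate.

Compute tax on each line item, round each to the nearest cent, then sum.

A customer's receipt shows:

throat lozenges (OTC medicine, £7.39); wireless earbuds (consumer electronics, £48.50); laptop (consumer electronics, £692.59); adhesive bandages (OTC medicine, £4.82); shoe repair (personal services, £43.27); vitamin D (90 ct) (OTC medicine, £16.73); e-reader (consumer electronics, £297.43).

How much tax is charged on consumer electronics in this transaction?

Wireless earbuds £48.50: consumer electronics → 5.75% → £2.79
Laptop £692.59: consumer electronics → 5.75% + 2.25% surcharge = 8% → £55.41
E-reader £297.43: consumer electronics → 5.75% + 2.25% surcharge = 8% → £23.79
Tax on consumer electronics = £2.79 + £55.41 + £23.79 = £81.99

£81.99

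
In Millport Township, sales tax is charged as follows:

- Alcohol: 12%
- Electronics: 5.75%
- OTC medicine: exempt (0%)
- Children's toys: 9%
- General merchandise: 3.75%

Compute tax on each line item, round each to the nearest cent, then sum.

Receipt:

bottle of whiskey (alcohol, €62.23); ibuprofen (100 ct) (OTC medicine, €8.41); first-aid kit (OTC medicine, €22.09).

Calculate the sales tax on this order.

€7.47

Bottle of whiskey €62.23: alcohol → 12% → €7.47
Ibuprofen (100 ct) €8.41: OTC medicine → 0% → €0.00
First-aid kit €22.09: OTC medicine → 0% → €0.00
Total tax = €7.47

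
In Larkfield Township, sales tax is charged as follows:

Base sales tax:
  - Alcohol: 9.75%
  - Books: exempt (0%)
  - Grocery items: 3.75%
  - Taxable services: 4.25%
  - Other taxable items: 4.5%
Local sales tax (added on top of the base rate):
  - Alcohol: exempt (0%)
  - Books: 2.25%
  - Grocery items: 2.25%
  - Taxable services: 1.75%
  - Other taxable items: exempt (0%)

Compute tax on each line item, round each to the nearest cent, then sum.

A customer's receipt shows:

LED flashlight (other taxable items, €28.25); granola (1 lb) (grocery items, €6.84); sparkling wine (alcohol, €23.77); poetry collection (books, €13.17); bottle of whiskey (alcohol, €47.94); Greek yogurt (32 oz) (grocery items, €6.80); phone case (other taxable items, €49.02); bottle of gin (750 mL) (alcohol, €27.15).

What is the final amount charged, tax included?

LED flashlight €28.25: other taxable items → 4.5% + 0% local = 4.5% → €1.27
Granola (1 lb) €6.84: grocery items → 3.75% + 2.25% local = 6% → €0.41
Sparkling wine €23.77: alcohol → 9.75% + 0% local = 9.75% → €2.32
Poetry collection €13.17: books → 0% + 2.25% local = 2.25% → €0.30
Bottle of whiskey €47.94: alcohol → 9.75% + 0% local = 9.75% → €4.67
Greek yogurt (32 oz) €6.80: grocery items → 3.75% + 2.25% local = 6% → €0.41
Phone case €49.02: other taxable items → 4.5% + 0% local = 4.5% → €2.21
Bottle of gin (750 mL) €27.15: alcohol → 9.75% + 0% local = 9.75% → €2.65
Subtotal = €202.94; tax = €14.24; total due = €217.18

€217.18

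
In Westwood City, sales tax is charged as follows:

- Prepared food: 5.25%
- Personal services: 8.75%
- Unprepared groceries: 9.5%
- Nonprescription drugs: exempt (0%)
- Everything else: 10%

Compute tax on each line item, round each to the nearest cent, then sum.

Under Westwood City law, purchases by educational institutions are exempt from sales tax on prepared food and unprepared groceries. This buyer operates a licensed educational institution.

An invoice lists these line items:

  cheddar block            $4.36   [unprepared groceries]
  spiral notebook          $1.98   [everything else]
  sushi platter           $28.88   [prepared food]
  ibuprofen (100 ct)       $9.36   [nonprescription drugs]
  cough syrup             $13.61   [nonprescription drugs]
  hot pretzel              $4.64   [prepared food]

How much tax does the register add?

Cheddar block $4.36: unprepared groceries, buyer-exempt → 0% → $0.00
Spiral notebook $1.98: everything else → 10% → $0.20
Sushi platter $28.88: prepared food, buyer-exempt → 0% → $0.00
Ibuprofen (100 ct) $9.36: nonprescription drugs → 0% → $0.00
Cough syrup $13.61: nonprescription drugs → 0% → $0.00
Hot pretzel $4.64: prepared food, buyer-exempt → 0% → $0.00
Total tax = $0.20

$0.20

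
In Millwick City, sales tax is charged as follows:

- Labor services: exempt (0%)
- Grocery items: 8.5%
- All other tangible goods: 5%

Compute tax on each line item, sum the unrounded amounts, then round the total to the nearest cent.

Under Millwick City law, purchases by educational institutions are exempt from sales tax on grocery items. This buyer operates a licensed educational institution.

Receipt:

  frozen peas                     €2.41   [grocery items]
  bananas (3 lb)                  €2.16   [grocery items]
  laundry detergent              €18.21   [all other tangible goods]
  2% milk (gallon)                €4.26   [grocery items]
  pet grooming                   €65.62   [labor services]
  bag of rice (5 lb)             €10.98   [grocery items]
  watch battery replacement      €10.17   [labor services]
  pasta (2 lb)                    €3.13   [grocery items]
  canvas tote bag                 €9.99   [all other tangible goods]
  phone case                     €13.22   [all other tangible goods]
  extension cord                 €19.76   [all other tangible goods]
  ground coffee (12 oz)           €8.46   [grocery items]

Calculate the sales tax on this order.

Frozen peas €2.41: grocery items, buyer-exempt → 0% → €0.00
Bananas (3 lb) €2.16: grocery items, buyer-exempt → 0% → €0.00
Laundry detergent €18.21: all other tangible goods → 5% → €0.9105
2% milk (gallon) €4.26: grocery items, buyer-exempt → 0% → €0.00
Pet grooming €65.62: labor services → 0% → €0.00
Bag of rice (5 lb) €10.98: grocery items, buyer-exempt → 0% → €0.00
Watch battery replacement €10.17: labor services → 0% → €0.00
Pasta (2 lb) €3.13: grocery items, buyer-exempt → 0% → €0.00
Canvas tote bag €9.99: all other tangible goods → 5% → €0.4995
Phone case €13.22: all other tangible goods → 5% → €0.661
Extension cord €19.76: all other tangible goods → 5% → €0.988
Ground coffee (12 oz) €8.46: grocery items, buyer-exempt → 0% → €0.00
Unrounded tax sum = €3.059 → €3.06

€3.06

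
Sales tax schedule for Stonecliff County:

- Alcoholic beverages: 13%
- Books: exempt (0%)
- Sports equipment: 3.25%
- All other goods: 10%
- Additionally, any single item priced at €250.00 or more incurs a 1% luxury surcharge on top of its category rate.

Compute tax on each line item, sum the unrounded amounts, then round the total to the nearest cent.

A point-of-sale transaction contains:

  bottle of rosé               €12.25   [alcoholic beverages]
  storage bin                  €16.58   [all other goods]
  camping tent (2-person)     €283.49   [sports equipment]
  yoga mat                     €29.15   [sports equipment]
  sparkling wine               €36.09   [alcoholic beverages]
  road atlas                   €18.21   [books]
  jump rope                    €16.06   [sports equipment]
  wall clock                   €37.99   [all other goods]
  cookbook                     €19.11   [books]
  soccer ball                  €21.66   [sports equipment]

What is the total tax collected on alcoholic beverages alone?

€6.28

Bottle of rosé €12.25: alcoholic beverages → 13% → €1.5925
Sparkling wine €36.09: alcoholic beverages → 13% → €4.6917
Tax on alcoholic beverages: unrounded sum = €6.2842 → €6.28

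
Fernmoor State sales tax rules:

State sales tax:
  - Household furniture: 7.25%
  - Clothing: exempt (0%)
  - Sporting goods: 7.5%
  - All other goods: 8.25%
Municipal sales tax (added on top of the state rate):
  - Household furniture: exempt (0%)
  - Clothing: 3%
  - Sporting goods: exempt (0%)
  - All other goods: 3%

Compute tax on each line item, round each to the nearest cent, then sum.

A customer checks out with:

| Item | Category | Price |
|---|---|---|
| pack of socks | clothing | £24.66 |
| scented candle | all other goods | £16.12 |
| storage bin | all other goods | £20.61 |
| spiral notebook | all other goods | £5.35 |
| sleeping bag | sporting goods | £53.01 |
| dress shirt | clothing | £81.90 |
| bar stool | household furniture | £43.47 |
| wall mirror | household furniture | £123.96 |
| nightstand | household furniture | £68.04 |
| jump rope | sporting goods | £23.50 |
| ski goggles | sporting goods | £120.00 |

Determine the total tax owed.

Pack of socks £24.66: clothing → 0% + 3% municipal = 3% → £0.74
Scented candle £16.12: all other goods → 8.25% + 3% municipal = 11.25% → £1.81
Storage bin £20.61: all other goods → 8.25% + 3% municipal = 11.25% → £2.32
Spiral notebook £5.35: all other goods → 8.25% + 3% municipal = 11.25% → £0.60
Sleeping bag £53.01: sporting goods → 7.5% + 0% municipal = 7.5% → £3.98
Dress shirt £81.90: clothing → 0% + 3% municipal = 3% → £2.46
Bar stool £43.47: household furniture → 7.25% + 0% municipal = 7.25% → £3.15
Wall mirror £123.96: household furniture → 7.25% + 0% municipal = 7.25% → £8.99
Nightstand £68.04: household furniture → 7.25% + 0% municipal = 7.25% → £4.93
Jump rope £23.50: sporting goods → 7.5% + 0% municipal = 7.5% → £1.76
Ski goggles £120.00: sporting goods → 7.5% + 0% municipal = 7.5% → £9.00
Total tax = £0.74 + £1.81 + £2.32 + £0.60 + £3.98 + £2.46 + £3.15 + £8.99 + £4.93 + £1.76 + £9.00 = £39.74

£39.74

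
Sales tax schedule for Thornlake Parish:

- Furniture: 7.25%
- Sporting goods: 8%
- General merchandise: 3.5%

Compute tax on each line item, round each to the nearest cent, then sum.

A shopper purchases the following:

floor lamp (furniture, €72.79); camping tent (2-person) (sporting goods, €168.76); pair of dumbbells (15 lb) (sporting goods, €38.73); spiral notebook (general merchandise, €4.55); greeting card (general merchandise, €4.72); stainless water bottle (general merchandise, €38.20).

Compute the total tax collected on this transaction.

Floor lamp €72.79: furniture → 7.25% → €5.28
Camping tent (2-person) €168.76: sporting goods → 8% → €13.50
Pair of dumbbells (15 lb) €38.73: sporting goods → 8% → €3.10
Spiral notebook €4.55: general merchandise → 3.5% → €0.16
Greeting card €4.72: general merchandise → 3.5% → €0.17
Stainless water bottle €38.20: general merchandise → 3.5% → €1.34
Total tax = €5.28 + €13.50 + €3.10 + €0.16 + €0.17 + €1.34 = €23.55

€23.55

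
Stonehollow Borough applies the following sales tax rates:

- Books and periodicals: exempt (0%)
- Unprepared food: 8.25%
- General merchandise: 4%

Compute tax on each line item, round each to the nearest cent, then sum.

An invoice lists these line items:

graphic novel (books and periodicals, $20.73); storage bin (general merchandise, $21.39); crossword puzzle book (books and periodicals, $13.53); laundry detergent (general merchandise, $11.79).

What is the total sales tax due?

Graphic novel $20.73: books and periodicals → 0% → $0.00
Storage bin $21.39: general merchandise → 4% → $0.86
Crossword puzzle book $13.53: books and periodicals → 0% → $0.00
Laundry detergent $11.79: general merchandise → 4% → $0.47
Total tax = $0.86 + $0.47 = $1.33

$1.33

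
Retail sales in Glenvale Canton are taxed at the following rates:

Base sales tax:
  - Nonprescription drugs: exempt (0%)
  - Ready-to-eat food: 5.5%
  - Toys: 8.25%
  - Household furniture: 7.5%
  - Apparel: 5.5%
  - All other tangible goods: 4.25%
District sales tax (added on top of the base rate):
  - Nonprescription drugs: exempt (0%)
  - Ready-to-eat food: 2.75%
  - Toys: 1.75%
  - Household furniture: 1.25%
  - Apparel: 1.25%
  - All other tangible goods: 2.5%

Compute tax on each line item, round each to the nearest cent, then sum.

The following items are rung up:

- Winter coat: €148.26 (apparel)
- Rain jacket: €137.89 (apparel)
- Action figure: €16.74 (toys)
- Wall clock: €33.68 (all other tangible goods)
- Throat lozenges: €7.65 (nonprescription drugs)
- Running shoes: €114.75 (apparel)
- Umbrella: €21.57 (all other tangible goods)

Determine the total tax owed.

Winter coat €148.26: apparel → 5.5% + 1.25% district = 6.75% → €10.01
Rain jacket €137.89: apparel → 5.5% + 1.25% district = 6.75% → €9.31
Action figure €16.74: toys → 8.25% + 1.75% district = 10% → €1.67
Wall clock €33.68: all other tangible goods → 4.25% + 2.5% district = 6.75% → €2.27
Throat lozenges €7.65: nonprescription drugs → 0% + 0% district = 0% → €0.00
Running shoes €114.75: apparel → 5.5% + 1.25% district = 6.75% → €7.75
Umbrella €21.57: all other tangible goods → 4.25% + 2.5% district = 6.75% → €1.46
Total tax = €10.01 + €9.31 + €1.67 + €2.27 + €7.75 + €1.46 = €32.47

€32.47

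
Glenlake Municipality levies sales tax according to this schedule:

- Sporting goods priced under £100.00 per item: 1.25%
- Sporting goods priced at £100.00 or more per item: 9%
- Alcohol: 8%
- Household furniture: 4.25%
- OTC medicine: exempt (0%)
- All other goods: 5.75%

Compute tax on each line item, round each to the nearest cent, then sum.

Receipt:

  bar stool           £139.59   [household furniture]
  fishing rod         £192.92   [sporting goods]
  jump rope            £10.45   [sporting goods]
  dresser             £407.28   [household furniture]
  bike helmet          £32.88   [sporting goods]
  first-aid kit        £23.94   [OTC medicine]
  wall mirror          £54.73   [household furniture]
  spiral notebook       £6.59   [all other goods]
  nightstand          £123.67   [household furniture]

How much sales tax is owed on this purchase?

£49.11

Bar stool £139.59: household furniture → 4.25% → £5.93
Fishing rod £192.92: sporting goods, £100.00 or more → 9% → £17.36
Jump rope £10.45: sporting goods, under £100.00 → 1.25% → £0.13
Dresser £407.28: household furniture → 4.25% → £17.31
Bike helmet £32.88: sporting goods, under £100.00 → 1.25% → £0.41
First-aid kit £23.94: OTC medicine → 0% → £0.00
Wall mirror £54.73: household furniture → 4.25% → £2.33
Spiral notebook £6.59: all other goods → 5.75% → £0.38
Nightstand £123.67: household furniture → 4.25% → £5.26
Total tax = £5.93 + £17.36 + £0.13 + £17.31 + £0.41 + £2.33 + £0.38 + £5.26 = £49.11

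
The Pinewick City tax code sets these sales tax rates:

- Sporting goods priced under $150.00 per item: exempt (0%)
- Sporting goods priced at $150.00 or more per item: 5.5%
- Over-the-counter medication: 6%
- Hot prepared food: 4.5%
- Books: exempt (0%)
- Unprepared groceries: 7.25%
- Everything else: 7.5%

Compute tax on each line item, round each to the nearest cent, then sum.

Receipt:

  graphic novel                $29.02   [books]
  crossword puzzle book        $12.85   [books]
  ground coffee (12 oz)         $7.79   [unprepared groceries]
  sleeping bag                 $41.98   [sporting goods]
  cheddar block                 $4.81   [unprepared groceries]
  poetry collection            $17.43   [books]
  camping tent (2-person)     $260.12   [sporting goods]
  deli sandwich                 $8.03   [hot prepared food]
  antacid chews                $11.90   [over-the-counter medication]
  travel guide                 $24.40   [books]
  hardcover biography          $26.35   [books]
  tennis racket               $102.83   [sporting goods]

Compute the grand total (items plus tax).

Graphic novel $29.02: books → 0% → $0.00
Crossword puzzle book $12.85: books → 0% → $0.00
Ground coffee (12 oz) $7.79: unprepared groceries → 7.25% → $0.56
Sleeping bag $41.98: sporting goods, under $150.00 → 0% → $0.00
Cheddar block $4.81: unprepared groceries → 7.25% → $0.35
Poetry collection $17.43: books → 0% → $0.00
Camping tent (2-person) $260.12: sporting goods, $150.00 or more → 5.5% → $14.31
Deli sandwich $8.03: hot prepared food → 4.5% → $0.36
Antacid chews $11.90: over-the-counter medication → 6% → $0.71
Travel guide $24.40: books → 0% → $0.00
Hardcover biography $26.35: books → 0% → $0.00
Tennis racket $102.83: sporting goods, under $150.00 → 0% → $0.00
Subtotal = $547.51; tax = $16.29; total due = $563.80

$563.80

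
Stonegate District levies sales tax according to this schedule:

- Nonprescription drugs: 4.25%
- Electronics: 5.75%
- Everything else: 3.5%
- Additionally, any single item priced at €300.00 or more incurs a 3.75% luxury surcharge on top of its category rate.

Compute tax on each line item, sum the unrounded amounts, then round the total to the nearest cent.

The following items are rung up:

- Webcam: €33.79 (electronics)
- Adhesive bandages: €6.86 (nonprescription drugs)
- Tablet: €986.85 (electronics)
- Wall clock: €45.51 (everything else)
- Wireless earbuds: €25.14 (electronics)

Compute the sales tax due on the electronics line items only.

€97.14

Webcam €33.79: electronics → 5.75% → €1.942925
Tablet €986.85: electronics → 5.75% + 3.75% surcharge = 9.5% → €93.75075
Wireless earbuds €25.14: electronics → 5.75% → €1.44555
Tax on electronics: unrounded sum = €97.139225 → €97.14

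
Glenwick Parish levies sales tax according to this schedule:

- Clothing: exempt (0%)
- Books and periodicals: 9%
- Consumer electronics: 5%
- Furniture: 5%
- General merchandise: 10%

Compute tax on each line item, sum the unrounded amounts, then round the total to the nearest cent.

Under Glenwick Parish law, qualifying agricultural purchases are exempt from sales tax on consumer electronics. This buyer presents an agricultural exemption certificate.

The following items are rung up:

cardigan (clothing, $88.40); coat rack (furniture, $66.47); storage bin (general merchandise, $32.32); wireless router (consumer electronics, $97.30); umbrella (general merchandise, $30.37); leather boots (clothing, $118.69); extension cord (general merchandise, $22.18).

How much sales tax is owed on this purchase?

Cardigan $88.40: clothing → 0% → $0.00
Coat rack $66.47: furniture → 5% → $3.3235
Storage bin $32.32: general merchandise → 10% → $3.232
Wireless router $97.30: consumer electronics, buyer-exempt → 0% → $0.00
Umbrella $30.37: general merchandise → 10% → $3.037
Leather boots $118.69: clothing → 0% → $0.00
Extension cord $22.18: general merchandise → 10% → $2.218
Unrounded tax sum = $11.8105 → $11.81

$11.81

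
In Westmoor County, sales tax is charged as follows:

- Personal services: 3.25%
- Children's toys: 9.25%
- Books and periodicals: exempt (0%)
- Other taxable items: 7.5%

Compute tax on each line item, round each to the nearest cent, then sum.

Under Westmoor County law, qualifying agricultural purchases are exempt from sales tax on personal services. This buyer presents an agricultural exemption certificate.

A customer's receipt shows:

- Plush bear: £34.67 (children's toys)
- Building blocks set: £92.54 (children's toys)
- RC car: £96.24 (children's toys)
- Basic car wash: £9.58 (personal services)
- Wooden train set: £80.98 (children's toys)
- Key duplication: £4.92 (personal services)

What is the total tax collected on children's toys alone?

Plush bear £34.67: children's toys → 9.25% → £3.21
Building blocks set £92.54: children's toys → 9.25% → £8.56
RC car £96.24: children's toys → 9.25% → £8.90
Wooden train set £80.98: children's toys → 9.25% → £7.49
Tax on children's toys = £3.21 + £8.56 + £8.90 + £7.49 = £28.16

£28.16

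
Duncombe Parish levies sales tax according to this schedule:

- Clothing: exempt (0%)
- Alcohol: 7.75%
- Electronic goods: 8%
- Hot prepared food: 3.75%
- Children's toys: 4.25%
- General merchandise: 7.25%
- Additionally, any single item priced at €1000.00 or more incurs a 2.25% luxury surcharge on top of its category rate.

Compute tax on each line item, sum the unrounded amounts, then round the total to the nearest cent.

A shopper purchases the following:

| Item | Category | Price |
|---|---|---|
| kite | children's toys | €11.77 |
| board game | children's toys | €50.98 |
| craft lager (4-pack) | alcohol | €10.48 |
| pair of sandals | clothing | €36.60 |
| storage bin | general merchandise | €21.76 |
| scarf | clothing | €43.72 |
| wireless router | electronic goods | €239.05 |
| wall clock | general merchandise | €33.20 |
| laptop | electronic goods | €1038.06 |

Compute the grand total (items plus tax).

Kite €11.77: children's toys → 4.25% → €0.500225
Board game €50.98: children's toys → 4.25% → €2.16665
Craft lager (4-pack) €10.48: alcohol → 7.75% → €0.8122
Pair of sandals €36.60: clothing → 0% → €0.00
Storage bin €21.76: general merchandise → 7.25% → €1.5776
Scarf €43.72: clothing → 0% → €0.00
Wireless router €239.05: electronic goods → 8% → €19.124
Wall clock €33.20: general merchandise → 7.25% → €2.407
Laptop €1038.06: electronic goods → 8% + 2.25% surcharge = 10.25% → €106.40115
Subtotal = €1485.62; unrounded tax = €132.988825 → €132.99; total due = €1618.61

€1618.61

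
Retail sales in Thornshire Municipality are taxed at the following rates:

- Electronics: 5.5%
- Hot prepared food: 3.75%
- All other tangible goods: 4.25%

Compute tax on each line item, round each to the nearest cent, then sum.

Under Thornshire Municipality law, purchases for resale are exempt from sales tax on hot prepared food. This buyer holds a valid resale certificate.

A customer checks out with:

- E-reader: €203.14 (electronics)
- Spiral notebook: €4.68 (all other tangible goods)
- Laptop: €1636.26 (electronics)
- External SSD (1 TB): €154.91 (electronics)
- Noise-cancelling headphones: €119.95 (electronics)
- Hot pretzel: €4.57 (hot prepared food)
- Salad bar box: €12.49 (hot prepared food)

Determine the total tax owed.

E-reader €203.14: electronics → 5.5% → €11.17
Spiral notebook €4.68: all other tangible goods → 4.25% → €0.20
Laptop €1636.26: electronics → 5.5% → €89.99
External SSD (1 TB) €154.91: electronics → 5.5% → €8.52
Noise-cancelling headphones €119.95: electronics → 5.5% → €6.60
Hot pretzel €4.57: hot prepared food, buyer-exempt → 0% → €0.00
Salad bar box €12.49: hot prepared food, buyer-exempt → 0% → €0.00
Total tax = €11.17 + €0.20 + €89.99 + €8.52 + €6.60 = €116.48

€116.48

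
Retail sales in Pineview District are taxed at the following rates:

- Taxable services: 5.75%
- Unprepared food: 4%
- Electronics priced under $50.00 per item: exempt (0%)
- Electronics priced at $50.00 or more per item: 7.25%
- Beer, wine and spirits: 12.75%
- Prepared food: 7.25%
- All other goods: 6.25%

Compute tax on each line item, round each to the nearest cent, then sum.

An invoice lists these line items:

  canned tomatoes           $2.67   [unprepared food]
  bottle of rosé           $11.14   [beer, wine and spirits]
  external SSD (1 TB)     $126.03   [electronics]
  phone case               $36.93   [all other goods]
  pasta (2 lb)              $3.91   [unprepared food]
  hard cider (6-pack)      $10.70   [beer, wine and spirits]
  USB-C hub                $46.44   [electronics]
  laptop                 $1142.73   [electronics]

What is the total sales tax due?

$97.35

Canned tomatoes $2.67: unprepared food → 4% → $0.11
Bottle of rosé $11.14: beer, wine and spirits → 12.75% → $1.42
External SSD (1 TB) $126.03: electronics, $50.00 or more → 7.25% → $9.14
Phone case $36.93: all other goods → 6.25% → $2.31
Pasta (2 lb) $3.91: unprepared food → 4% → $0.16
Hard cider (6-pack) $10.70: beer, wine and spirits → 12.75% → $1.36
USB-C hub $46.44: electronics, under $50.00 → 0% → $0.00
Laptop $1142.73: electronics, $50.00 or more → 7.25% → $82.85
Total tax = $0.11 + $1.42 + $9.14 + $2.31 + $0.16 + $1.36 + $82.85 = $97.35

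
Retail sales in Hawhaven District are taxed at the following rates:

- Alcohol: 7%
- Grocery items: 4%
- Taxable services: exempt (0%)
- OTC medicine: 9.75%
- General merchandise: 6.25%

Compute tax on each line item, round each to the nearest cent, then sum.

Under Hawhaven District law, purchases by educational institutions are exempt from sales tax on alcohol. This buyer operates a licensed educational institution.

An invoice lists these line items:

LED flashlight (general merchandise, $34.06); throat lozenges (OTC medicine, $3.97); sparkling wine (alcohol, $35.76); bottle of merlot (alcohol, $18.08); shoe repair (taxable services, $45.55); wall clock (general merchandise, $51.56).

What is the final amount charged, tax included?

LED flashlight $34.06: general merchandise → 6.25% → $2.13
Throat lozenges $3.97: OTC medicine → 9.75% → $0.39
Sparkling wine $35.76: alcohol, buyer-exempt → 0% → $0.00
Bottle of merlot $18.08: alcohol, buyer-exempt → 0% → $0.00
Shoe repair $45.55: taxable services → 0% → $0.00
Wall clock $51.56: general merchandise → 6.25% → $3.22
Subtotal = $188.98; tax = $5.74; total due = $194.72

$194.72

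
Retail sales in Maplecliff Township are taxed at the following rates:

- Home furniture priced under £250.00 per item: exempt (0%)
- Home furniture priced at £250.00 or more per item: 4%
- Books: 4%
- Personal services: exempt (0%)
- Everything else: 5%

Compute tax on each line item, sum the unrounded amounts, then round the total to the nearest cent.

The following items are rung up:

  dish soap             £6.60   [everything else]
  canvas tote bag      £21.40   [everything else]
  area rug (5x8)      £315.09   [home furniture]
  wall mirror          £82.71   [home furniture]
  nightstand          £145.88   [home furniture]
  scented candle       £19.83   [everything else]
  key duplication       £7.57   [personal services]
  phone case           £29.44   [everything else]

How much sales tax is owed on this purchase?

Dish soap £6.60: everything else → 5% → £0.33
Canvas tote bag £21.40: everything else → 5% → £1.07
Area rug (5x8) £315.09: home furniture, £250.00 or more → 4% → £12.6036
Wall mirror £82.71: home furniture, under £250.00 → 0% → £0.00
Nightstand £145.88: home furniture, under £250.00 → 0% → £0.00
Scented candle £19.83: everything else → 5% → £0.9915
Key duplication £7.57: personal services → 0% → £0.00
Phone case £29.44: everything else → 5% → £1.472
Unrounded tax sum = £16.4671 → £16.47

£16.47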